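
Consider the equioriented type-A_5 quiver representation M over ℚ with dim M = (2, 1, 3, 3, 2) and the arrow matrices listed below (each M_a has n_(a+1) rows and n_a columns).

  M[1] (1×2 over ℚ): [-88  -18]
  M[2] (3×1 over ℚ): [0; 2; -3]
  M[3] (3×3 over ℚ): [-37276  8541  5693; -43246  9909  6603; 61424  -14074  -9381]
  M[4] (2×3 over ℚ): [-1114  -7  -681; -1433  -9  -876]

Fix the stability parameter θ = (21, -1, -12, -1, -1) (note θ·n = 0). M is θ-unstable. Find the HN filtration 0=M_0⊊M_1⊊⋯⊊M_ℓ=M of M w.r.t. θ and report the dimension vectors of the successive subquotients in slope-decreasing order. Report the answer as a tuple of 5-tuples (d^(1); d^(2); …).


Via rank(M_{q-1}∘⋯∘M_p): M ≅ I[1,1], I[1,4], I[3,5]^2.
μ_θ-semistable layers: μ^(1)=21; μ^(2)=7/4; μ^(3)=-1; μ^(4)=-12

((1, 0, 0, 0, 0); (1, 1, 1, 1, 0); (0, 0, 0, 2, 2); (0, 0, 2, 0, 0))


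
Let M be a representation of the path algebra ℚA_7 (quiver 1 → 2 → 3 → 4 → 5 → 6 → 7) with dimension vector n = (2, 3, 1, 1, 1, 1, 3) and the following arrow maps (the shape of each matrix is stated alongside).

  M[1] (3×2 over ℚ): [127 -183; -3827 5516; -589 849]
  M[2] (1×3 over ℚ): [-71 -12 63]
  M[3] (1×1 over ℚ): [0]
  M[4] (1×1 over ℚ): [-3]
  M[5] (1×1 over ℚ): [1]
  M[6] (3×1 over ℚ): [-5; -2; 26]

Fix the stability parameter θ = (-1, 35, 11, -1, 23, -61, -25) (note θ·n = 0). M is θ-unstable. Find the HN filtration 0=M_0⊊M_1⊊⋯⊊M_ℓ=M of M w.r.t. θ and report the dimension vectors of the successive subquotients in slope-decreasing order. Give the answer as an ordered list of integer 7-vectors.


Via rank(M_{q-1}∘⋯∘M_p): M ≅ I[1,2], I[1,3], I[2,2], I[4,7], I[7,7]^2.
μ_θ-semistable layers: μ^(1)=35; μ^(2)=23; μ^(3)=-1; μ^(4)=-16; μ^(5)=-25

((0, 2, 0, 0, 0, 0, 0); (0, 1, 1, 0, 0, 0, 0); (2, 0, 0, 0, 0, 0, 0); (0, 0, 0, 1, 1, 1, 1); (0, 0, 0, 0, 0, 0, 2))


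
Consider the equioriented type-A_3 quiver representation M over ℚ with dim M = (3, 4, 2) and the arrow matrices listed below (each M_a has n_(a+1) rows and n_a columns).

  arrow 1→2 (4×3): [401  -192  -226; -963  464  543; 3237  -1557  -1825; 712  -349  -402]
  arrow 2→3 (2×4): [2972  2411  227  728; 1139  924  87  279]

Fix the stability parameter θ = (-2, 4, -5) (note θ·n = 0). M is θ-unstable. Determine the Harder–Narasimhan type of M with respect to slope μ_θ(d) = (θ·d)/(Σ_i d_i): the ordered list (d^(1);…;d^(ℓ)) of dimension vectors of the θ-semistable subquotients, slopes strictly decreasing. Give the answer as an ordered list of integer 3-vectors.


Via rank(M_{q-1}∘⋯∘M_p): M ≅ I[1,2], I[1,3]^2, I[2,2].
μ_θ-semistable layers: μ^(1)=4; μ^(2)=-1/2; μ^(3)=-2

((0, 2, 0); (0, 2, 2); (3, 0, 0))


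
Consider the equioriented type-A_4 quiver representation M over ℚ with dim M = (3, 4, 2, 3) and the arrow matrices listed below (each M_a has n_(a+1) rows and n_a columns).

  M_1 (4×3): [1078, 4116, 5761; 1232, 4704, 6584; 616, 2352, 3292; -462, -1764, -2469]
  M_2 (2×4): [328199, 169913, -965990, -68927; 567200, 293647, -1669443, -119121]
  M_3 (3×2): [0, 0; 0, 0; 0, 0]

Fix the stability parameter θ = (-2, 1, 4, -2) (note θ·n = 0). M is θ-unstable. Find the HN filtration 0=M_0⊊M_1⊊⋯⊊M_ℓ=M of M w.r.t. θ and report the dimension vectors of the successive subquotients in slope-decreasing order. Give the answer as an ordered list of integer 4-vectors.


Via rank(M_{q-1}∘⋯∘M_p): M ≅ I[1,1]^2, I[1,3], I[2,2]^2, I[2,3], I[4,4]^3.
μ_θ-semistable layers: μ^(1)=4; μ^(2)=1; μ^(3)=-2

((0, 0, 2, 0); (0, 4, 0, 0); (3, 0, 0, 3))


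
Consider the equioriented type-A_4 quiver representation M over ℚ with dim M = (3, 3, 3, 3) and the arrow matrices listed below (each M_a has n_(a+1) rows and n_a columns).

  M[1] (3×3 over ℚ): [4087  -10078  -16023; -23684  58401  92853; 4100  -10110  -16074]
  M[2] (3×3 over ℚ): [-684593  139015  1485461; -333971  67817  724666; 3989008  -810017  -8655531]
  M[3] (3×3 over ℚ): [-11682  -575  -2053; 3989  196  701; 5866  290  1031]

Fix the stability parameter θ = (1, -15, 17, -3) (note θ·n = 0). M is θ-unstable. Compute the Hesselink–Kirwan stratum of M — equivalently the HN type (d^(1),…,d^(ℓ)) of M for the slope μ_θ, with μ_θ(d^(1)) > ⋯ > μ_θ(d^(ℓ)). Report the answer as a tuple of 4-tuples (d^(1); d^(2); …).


Via rank(M_{q-1}∘⋯∘M_p): M ≅ I[1,1], I[1,4]^2, I[2,4].
μ_θ-semistable layers: μ^(1)=7; μ^(2)=1; μ^(3)=-7; μ^(4)=-15

((0, 0, 3, 3); (1, 0, 0, 0); (2, 2, 0, 0); (0, 1, 0, 0))


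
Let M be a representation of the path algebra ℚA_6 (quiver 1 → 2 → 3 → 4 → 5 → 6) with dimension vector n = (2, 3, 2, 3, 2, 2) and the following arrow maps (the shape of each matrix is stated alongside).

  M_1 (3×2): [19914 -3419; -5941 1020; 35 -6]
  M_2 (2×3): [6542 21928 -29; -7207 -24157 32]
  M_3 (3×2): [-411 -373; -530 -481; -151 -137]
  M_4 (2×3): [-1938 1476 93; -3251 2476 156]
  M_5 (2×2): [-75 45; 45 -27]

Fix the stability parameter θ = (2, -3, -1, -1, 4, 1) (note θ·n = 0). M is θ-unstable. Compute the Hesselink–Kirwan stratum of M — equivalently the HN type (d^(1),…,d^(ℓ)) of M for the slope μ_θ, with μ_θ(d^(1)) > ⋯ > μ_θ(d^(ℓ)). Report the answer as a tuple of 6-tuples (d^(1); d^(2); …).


Via rank(M_{q-1}∘⋯∘M_p): M ≅ I[1,4], I[1,5], I[2,2], I[4,6], I[6,6].
μ_θ-semistable layers: μ^(1)=4; μ^(2)=5/2; μ^(3)=1; μ^(4)=-3/4; μ^(5)=-1; μ^(6)=-3

((0, 0, 0, 0, 1, 0); (0, 0, 0, 0, 1, 1); (0, 0, 0, 0, 0, 1); (2, 2, 2, 2, 0, 0); (0, 0, 0, 1, 0, 0); (0, 1, 0, 0, 0, 0))


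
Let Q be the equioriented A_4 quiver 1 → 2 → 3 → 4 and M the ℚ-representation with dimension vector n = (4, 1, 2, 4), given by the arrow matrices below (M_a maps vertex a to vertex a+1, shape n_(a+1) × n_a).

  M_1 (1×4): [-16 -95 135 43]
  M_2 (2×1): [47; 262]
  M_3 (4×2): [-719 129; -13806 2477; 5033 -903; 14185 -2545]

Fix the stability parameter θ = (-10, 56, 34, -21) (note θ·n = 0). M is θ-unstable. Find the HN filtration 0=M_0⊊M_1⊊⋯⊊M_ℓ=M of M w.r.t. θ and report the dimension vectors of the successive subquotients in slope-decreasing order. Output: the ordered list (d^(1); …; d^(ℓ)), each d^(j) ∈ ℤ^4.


Interval decomposition of M: I[1,1]^3, I[1,4], I[3,4], I[4,4]^2.
HN type (ℓ=4): μ^(1)=23; μ^(2)=13/2; μ^(3)=-10; μ^(4)=-21

((0, 1, 1, 1); (0, 0, 1, 1); (4, 0, 0, 0); (0, 0, 0, 2))


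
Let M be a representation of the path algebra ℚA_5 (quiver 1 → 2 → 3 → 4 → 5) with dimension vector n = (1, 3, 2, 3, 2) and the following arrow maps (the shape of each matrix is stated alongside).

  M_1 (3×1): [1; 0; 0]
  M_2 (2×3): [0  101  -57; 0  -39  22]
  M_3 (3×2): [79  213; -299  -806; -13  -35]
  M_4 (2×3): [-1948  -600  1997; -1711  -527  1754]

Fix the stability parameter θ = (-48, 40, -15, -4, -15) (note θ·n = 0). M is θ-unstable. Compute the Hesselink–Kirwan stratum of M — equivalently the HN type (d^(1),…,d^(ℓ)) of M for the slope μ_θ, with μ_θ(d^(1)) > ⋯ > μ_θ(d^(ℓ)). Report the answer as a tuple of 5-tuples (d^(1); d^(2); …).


Interval decomposition of M: I[1,2], I[2,5]^2, I[4,4].
HN type (ℓ=4): μ^(1)=40; μ^(2)=3/2; μ^(3)=-4; μ^(4)=-48

((0, 1, 0, 0, 0); (0, 2, 2, 2, 2); (0, 0, 0, 1, 0); (1, 0, 0, 0, 0))


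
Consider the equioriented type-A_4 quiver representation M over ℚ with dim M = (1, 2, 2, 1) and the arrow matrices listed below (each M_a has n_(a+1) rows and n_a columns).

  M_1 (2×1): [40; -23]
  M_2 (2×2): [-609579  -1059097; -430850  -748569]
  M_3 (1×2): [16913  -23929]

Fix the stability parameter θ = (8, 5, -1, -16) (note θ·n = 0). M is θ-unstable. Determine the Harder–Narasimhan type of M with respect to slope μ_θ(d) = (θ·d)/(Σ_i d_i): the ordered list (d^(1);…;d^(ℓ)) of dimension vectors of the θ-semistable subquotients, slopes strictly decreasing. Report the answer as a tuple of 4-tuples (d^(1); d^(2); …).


Barcode: M ≅ I[1,3], I[2,4]. HN layers by μ_θ (2 steps, strictly decreasing):
  μ^(1)=4; μ^(2)=-4

((1, 1, 1, 0); (0, 1, 1, 1))


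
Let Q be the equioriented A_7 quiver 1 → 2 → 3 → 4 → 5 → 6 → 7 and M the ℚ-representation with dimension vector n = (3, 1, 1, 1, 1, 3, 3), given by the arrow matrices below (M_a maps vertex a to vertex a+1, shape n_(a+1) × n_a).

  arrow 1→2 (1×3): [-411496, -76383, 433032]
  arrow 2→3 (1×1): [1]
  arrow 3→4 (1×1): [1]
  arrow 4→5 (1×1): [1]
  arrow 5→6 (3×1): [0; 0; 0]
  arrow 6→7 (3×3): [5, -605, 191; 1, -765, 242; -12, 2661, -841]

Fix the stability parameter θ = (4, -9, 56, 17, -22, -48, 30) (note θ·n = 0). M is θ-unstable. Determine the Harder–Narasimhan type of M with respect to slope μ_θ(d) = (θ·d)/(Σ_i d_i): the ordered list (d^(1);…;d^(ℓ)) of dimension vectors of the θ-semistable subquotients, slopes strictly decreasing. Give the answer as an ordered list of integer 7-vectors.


Via rank(M_{q-1}∘⋯∘M_p): M ≅ I[1,1]^2, I[1,5], I[6,7]^3.
μ_θ-semistable layers: μ^(1)=30; μ^(2)=17; μ^(3)=4; μ^(4)=-5/2; μ^(5)=-48

((0, 0, 0, 0, 0, 0, 3); (0, 0, 1, 1, 1, 0, 0); (2, 0, 0, 0, 0, 0, 0); (1, 1, 0, 0, 0, 0, 0); (0, 0, 0, 0, 0, 3, 0))


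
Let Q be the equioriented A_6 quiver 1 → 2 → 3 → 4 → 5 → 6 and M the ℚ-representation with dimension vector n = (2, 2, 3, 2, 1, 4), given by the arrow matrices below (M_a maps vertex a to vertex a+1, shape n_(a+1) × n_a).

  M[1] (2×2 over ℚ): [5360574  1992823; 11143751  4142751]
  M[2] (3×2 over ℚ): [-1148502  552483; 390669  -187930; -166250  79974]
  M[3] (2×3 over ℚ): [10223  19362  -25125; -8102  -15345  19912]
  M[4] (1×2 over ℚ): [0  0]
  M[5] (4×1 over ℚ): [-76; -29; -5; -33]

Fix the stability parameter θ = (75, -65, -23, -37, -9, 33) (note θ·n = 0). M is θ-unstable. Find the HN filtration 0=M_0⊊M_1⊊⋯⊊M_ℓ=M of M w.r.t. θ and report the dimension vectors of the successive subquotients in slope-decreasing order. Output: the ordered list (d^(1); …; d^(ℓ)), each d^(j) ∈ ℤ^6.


Interval decomposition of M: I[1,4]^2, I[3,3], I[5,6], I[6,6]^3.
HN type (ℓ=4): μ^(1)=33; μ^(2)=-9; μ^(3)=-25/2; μ^(4)=-23

((0, 0, 0, 0, 0, 4); (0, 0, 0, 0, 1, 0); (2, 2, 2, 2, 0, 0); (0, 0, 1, 0, 0, 0))


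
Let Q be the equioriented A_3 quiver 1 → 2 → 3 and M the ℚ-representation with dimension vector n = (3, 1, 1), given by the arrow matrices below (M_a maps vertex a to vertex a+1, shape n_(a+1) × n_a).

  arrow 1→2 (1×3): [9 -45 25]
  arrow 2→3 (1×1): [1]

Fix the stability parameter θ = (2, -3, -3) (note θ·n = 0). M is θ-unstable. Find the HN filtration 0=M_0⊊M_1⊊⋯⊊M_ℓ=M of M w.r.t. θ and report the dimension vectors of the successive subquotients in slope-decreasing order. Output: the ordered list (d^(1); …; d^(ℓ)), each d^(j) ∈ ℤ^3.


Via rank(M_{q-1}∘⋯∘M_p): M ≅ I[1,1]^2, I[1,3].
μ_θ-semistable layers: μ^(1)=2; μ^(2)=-4/3

((2, 0, 0); (1, 1, 1))


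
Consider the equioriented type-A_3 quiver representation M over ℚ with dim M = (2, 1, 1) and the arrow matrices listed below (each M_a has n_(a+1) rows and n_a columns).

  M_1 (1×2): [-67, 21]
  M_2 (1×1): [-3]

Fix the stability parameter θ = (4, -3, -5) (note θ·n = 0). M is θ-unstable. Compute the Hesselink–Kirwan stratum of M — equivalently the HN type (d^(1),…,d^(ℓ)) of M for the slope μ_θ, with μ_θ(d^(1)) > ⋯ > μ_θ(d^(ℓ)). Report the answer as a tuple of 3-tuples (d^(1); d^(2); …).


Barcode: M ≅ I[1,1], I[1,3]. HN layers by μ_θ (2 steps, strictly decreasing):
  μ^(1)=4; μ^(2)=-4/3

((1, 0, 0); (1, 1, 1))


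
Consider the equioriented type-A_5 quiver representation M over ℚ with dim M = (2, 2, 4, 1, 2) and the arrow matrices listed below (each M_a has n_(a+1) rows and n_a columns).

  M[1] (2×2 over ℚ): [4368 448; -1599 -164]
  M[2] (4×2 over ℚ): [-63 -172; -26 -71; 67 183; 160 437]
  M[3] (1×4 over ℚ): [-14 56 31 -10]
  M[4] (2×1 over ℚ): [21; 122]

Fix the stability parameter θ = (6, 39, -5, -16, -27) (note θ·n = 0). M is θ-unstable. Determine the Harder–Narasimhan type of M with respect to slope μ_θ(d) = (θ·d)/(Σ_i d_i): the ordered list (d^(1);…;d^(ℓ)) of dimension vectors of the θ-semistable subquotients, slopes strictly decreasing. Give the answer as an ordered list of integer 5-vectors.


Via rank(M_{q-1}∘⋯∘M_p): M ≅ I[1,1], I[1,5], I[2,3], I[3,3]^2, I[5,5].
μ_θ-semistable layers: μ^(1)=17; μ^(2)=6; μ^(3)=-3/5; μ^(4)=-5; μ^(5)=-27

((0, 1, 1, 0, 0); (1, 0, 0, 0, 0); (1, 1, 1, 1, 1); (0, 0, 2, 0, 0); (0, 0, 0, 0, 1))


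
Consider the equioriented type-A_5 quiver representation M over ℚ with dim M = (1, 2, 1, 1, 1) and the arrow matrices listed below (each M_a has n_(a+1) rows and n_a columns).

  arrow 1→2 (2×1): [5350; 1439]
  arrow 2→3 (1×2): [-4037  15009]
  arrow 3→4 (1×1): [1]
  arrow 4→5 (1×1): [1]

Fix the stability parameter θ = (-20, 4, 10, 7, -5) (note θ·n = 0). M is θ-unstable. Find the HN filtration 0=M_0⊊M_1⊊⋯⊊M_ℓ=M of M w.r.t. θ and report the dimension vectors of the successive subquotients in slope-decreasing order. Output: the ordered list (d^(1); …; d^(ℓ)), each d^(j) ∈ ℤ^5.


Barcode: M ≅ I[1,5], I[2,2]. HN layers by μ_θ (2 steps, strictly decreasing):
  μ^(1)=4; μ^(2)=-20

((0, 2, 1, 1, 1); (1, 0, 0, 0, 0))


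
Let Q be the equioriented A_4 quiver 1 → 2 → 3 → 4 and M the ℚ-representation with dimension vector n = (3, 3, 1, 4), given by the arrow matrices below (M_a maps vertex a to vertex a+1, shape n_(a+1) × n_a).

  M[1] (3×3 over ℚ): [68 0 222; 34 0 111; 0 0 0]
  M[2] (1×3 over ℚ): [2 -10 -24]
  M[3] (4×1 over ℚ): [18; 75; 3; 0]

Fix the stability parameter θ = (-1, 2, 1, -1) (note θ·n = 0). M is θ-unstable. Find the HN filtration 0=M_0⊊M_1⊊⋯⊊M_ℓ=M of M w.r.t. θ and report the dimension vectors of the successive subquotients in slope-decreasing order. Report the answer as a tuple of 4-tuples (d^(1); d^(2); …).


Barcode: M ≅ I[1,1]^2, I[1,4], I[2,2]^2, I[4,4]^3. HN layers by μ_θ (3 steps, strictly decreasing):
  μ^(1)=2; μ^(2)=2/3; μ^(3)=-1

((0, 2, 0, 0); (0, 1, 1, 1); (3, 0, 0, 3))


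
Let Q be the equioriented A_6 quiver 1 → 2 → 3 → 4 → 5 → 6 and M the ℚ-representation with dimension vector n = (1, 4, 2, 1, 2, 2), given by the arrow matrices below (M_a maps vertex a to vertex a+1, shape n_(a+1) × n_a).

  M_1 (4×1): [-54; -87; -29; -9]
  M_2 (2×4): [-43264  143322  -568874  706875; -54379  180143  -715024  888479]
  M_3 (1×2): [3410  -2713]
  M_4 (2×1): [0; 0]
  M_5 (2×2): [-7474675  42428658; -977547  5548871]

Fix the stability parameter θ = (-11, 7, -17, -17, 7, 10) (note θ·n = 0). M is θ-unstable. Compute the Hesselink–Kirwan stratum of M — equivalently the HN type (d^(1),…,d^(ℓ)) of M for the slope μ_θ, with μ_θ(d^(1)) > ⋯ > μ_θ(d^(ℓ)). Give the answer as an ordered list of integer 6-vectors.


Barcode: M ≅ I[1,3], I[2,2]^2, I[2,4], I[5,6]^2. HN layers by μ_θ (5 steps, strictly decreasing):
  μ^(1)=10; μ^(2)=7; μ^(3)=-5; μ^(4)=-9; μ^(5)=-11

((0, 0, 0, 0, 0, 2); (0, 2, 0, 0, 2, 0); (0, 1, 1, 0, 0, 0); (0, 1, 1, 1, 0, 0); (1, 0, 0, 0, 0, 0))


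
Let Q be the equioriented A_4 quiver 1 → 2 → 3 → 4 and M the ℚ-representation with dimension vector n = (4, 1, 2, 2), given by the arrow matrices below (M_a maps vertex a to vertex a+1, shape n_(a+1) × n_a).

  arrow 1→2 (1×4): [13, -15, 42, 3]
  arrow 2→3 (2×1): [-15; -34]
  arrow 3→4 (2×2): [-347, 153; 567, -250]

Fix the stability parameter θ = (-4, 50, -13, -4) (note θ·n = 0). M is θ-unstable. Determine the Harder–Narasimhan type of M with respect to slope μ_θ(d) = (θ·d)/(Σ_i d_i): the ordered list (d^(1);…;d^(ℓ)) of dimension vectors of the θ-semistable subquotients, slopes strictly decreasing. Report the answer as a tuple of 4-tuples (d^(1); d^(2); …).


Interval decomposition of M: I[1,1]^3, I[1,4], I[3,4].
HN type (ℓ=3): μ^(1)=11; μ^(2)=-4; μ^(3)=-13

((0, 1, 1, 1); (4, 0, 0, 1); (0, 0, 1, 0))


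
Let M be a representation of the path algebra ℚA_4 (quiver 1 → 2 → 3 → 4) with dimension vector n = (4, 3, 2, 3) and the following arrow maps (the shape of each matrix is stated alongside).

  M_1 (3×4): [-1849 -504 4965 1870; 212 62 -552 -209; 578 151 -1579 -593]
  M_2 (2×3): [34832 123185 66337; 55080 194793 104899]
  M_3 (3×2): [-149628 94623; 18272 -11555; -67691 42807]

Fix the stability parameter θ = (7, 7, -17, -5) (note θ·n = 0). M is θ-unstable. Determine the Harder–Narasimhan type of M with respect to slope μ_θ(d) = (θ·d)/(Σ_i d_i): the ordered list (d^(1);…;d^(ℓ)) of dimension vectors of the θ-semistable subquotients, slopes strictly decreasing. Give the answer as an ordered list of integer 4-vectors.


Via rank(M_{q-1}∘⋯∘M_p): M ≅ I[1,1], I[1,2], I[1,4]^2, I[4,4].
μ_θ-semistable layers: μ^(1)=7; μ^(2)=-2; μ^(3)=-5

((2, 1, 0, 0); (2, 2, 2, 2); (0, 0, 0, 1))


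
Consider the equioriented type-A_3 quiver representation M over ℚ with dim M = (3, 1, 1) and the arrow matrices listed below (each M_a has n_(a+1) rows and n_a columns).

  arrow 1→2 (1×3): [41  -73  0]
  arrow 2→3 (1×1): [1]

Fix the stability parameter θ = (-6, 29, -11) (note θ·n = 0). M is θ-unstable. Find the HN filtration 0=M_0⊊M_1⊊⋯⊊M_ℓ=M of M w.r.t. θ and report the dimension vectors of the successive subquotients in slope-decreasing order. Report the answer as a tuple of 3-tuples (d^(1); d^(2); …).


Barcode: M ≅ I[1,1]^2, I[1,3]. HN layers by μ_θ (2 steps, strictly decreasing):
  μ^(1)=9; μ^(2)=-6

((0, 1, 1); (3, 0, 0))


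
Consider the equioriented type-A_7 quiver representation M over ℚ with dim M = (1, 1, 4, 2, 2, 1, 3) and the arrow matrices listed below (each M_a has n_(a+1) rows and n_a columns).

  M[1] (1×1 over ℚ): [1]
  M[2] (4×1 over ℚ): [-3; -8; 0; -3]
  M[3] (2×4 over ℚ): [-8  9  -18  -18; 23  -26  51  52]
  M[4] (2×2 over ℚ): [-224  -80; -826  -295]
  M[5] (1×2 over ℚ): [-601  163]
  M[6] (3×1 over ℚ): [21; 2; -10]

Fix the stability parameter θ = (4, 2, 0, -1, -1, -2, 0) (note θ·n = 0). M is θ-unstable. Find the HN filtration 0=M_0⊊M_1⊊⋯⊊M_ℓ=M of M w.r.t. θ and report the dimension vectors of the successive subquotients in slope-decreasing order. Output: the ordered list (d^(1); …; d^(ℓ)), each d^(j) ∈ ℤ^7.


Via rank(M_{q-1}∘⋯∘M_p): M ≅ I[1,7], I[3,3]^2, I[3,4], I[5,5], I[7,7]^2.
μ_θ-semistable layers: μ^(1)=2/7; μ^(2)=0; μ^(3)=-1/2; μ^(4)=-1

((1, 1, 1, 1, 1, 1, 1); (0, 0, 2, 0, 0, 0, 2); (0, 0, 1, 1, 0, 0, 0); (0, 0, 0, 0, 1, 0, 0))


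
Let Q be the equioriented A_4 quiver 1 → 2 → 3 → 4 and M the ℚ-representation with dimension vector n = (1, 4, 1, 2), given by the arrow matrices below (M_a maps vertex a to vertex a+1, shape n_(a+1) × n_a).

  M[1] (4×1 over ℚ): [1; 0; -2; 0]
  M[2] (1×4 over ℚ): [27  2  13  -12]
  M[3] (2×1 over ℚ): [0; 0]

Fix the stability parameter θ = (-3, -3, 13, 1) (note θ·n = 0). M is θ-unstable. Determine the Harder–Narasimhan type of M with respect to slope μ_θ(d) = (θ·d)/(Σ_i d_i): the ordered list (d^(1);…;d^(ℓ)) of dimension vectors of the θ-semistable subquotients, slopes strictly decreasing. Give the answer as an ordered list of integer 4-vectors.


Barcode: M ≅ I[1,3], I[2,2]^3, I[4,4]^2. HN layers by μ_θ (3 steps, strictly decreasing):
  μ^(1)=13; μ^(2)=1; μ^(3)=-3

((0, 0, 1, 0); (0, 0, 0, 2); (1, 4, 0, 0))


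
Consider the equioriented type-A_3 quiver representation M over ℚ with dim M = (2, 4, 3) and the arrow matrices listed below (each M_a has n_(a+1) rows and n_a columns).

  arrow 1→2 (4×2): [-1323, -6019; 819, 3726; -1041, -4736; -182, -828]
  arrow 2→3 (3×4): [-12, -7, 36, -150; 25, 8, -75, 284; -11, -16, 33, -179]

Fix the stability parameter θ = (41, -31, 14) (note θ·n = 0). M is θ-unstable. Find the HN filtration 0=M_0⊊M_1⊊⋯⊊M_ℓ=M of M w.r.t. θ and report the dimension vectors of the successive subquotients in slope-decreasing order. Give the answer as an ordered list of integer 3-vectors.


Via rank(M_{q-1}∘⋯∘M_p): M ≅ I[1,3]^2, I[2,2], I[2,3].
μ_θ-semistable layers: μ^(1)=14; μ^(2)=5; μ^(3)=-31

((0, 0, 3); (2, 2, 0); (0, 2, 0))


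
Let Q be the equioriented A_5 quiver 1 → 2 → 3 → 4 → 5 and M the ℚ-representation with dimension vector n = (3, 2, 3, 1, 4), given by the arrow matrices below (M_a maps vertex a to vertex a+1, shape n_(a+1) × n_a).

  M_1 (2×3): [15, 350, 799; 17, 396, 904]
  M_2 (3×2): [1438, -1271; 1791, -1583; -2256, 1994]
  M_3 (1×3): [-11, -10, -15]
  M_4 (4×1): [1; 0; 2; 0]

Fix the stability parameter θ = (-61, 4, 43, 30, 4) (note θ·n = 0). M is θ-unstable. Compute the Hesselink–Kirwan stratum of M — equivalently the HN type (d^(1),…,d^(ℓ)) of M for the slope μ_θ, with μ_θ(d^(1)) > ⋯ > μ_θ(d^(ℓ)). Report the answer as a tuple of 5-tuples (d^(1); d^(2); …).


Interval decomposition of M: I[1,1], I[1,3], I[1,5], I[3,3], I[5,5]^3.
HN type (ℓ=4): μ^(1)=43; μ^(2)=77/3; μ^(3)=4; μ^(4)=-61

((0, 0, 2, 0, 0); (0, 0, 1, 1, 1); (0, 2, 0, 0, 3); (3, 0, 0, 0, 0))


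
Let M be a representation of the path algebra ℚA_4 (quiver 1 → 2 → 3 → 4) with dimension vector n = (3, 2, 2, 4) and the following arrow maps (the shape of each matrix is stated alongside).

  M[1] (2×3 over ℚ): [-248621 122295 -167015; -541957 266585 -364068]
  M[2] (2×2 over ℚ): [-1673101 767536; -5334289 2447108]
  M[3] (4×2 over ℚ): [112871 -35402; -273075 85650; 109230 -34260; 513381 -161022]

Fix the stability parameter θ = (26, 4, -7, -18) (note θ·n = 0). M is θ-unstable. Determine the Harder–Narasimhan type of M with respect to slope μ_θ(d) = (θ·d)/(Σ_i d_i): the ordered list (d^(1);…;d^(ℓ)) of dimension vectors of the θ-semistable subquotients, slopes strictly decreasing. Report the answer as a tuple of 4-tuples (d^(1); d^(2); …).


Via rank(M_{q-1}∘⋯∘M_p): M ≅ I[1,1], I[1,3], I[1,4], I[4,4]^3.
μ_θ-semistable layers: μ^(1)=26; μ^(2)=23/3; μ^(3)=5/4; μ^(4)=-18

((1, 0, 0, 0); (1, 1, 1, 0); (1, 1, 1, 1); (0, 0, 0, 3))


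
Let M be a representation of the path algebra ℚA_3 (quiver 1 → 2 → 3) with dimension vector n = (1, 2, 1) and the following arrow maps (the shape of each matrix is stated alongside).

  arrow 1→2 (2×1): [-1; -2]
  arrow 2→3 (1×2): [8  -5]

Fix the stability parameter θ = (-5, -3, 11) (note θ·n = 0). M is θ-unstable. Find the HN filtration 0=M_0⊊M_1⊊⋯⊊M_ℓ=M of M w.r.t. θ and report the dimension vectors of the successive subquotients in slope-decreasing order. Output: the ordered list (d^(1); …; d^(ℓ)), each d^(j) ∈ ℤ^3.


Via rank(M_{q-1}∘⋯∘M_p): M ≅ I[1,3], I[2,2].
μ_θ-semistable layers: μ^(1)=11; μ^(2)=-3; μ^(3)=-5

((0, 0, 1); (0, 2, 0); (1, 0, 0))


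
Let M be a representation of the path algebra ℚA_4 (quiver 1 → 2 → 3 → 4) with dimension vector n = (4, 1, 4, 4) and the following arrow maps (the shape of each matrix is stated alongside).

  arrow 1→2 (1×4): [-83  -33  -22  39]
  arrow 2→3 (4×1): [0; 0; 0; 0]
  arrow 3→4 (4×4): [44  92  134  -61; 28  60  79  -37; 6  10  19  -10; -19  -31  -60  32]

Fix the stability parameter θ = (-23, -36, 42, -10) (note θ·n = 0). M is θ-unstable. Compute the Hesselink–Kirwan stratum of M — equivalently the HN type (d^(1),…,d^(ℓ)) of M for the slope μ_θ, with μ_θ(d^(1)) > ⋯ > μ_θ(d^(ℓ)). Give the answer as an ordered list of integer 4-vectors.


Barcode: M ≅ I[1,1]^3, I[1,2], I[3,4]^4. HN layers by μ_θ (3 steps, strictly decreasing):
  μ^(1)=16; μ^(2)=-23; μ^(3)=-59/2

((0, 0, 4, 4); (3, 0, 0, 0); (1, 1, 0, 0))


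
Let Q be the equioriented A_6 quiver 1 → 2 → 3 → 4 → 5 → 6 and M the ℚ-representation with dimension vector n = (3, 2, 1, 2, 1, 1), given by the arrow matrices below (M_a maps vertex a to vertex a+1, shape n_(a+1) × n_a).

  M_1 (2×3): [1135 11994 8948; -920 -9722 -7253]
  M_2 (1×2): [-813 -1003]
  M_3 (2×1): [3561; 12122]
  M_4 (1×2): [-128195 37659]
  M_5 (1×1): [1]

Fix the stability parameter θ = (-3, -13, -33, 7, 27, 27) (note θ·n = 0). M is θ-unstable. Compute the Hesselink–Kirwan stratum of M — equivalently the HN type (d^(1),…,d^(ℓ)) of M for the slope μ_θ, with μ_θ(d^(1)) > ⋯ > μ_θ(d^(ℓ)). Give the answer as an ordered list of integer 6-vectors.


Via rank(M_{q-1}∘⋯∘M_p): M ≅ I[1,1], I[1,2], I[1,6], I[4,4].
μ_θ-semistable layers: μ^(1)=27; μ^(2)=7; μ^(3)=-3; μ^(4)=-8; μ^(5)=-49/3

((0, 0, 0, 0, 1, 1); (0, 0, 0, 2, 0, 0); (1, 0, 0, 0, 0, 0); (1, 1, 0, 0, 0, 0); (1, 1, 1, 0, 0, 0))


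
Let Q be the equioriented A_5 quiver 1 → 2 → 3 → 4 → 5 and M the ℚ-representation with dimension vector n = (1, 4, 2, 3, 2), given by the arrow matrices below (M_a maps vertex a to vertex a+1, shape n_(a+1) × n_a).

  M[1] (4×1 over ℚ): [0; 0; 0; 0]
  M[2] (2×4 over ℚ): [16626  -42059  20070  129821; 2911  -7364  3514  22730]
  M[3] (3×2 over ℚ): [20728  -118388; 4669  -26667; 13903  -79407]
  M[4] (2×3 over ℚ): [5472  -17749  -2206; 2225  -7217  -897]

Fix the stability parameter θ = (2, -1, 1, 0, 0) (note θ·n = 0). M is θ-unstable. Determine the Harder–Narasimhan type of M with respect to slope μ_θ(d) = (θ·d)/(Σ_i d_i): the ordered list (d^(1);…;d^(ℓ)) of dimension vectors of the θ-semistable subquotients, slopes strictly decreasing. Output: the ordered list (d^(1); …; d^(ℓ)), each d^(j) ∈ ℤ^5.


Interval decomposition of M: I[1,1], I[2,2]^2, I[2,5]^2, I[4,4].
HN type (ℓ=4): μ^(1)=2; μ^(2)=1/3; μ^(3)=0; μ^(4)=-1

((1, 0, 0, 0, 0); (0, 0, 2, 2, 2); (0, 0, 0, 1, 0); (0, 4, 0, 0, 0))


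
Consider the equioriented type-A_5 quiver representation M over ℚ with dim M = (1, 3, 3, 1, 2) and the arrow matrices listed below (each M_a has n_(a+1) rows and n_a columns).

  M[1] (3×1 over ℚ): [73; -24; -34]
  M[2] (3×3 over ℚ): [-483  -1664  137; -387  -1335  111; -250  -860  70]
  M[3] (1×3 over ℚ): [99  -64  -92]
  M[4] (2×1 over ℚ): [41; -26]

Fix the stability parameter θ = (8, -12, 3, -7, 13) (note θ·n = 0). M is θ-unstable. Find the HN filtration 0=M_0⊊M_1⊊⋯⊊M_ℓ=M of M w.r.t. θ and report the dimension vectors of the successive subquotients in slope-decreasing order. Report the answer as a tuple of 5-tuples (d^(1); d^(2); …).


Via rank(M_{q-1}∘⋯∘M_p): M ≅ I[1,5], I[2,2], I[2,3], I[3,3], I[5,5].
μ_θ-semistable layers: μ^(1)=13; μ^(2)=3; μ^(3)=-2; μ^(4)=-12

((0, 0, 0, 0, 2); (0, 0, 2, 0, 0); (1, 1, 1, 1, 0); (0, 2, 0, 0, 0))


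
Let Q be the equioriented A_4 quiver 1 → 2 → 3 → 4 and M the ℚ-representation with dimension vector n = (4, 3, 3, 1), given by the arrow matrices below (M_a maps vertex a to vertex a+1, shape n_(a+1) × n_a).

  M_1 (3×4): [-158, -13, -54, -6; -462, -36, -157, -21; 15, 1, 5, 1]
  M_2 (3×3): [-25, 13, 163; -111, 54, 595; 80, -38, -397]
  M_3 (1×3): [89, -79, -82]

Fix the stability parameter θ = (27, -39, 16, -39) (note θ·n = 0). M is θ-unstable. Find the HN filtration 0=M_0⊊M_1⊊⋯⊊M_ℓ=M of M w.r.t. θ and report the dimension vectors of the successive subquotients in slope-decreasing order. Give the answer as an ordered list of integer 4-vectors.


Interval decomposition of M: I[1,1], I[1,3]^2, I[1,4].
HN type (ℓ=4): μ^(1)=27; μ^(2)=16; μ^(3)=-6; μ^(4)=-35/4

((1, 0, 0, 0); (0, 0, 2, 0); (2, 2, 0, 0); (1, 1, 1, 1))


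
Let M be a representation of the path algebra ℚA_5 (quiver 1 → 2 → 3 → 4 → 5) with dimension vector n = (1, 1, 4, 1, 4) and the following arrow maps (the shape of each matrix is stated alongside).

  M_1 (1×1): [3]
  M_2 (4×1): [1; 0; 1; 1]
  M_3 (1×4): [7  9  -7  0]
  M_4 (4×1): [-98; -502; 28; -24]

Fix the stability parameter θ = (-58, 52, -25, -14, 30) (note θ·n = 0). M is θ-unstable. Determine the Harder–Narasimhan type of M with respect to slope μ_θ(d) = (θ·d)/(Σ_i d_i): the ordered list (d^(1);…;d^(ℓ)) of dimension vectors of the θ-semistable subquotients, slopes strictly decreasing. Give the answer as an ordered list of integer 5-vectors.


Interval decomposition of M: I[1,3], I[3,3]^2, I[3,5], I[5,5]^3.
HN type (ℓ=5): μ^(1)=30; μ^(2)=27/2; μ^(3)=-14; μ^(4)=-25; μ^(5)=-58

((0, 0, 0, 0, 4); (0, 1, 1, 0, 0); (0, 0, 0, 1, 0); (0, 0, 3, 0, 0); (1, 0, 0, 0, 0))


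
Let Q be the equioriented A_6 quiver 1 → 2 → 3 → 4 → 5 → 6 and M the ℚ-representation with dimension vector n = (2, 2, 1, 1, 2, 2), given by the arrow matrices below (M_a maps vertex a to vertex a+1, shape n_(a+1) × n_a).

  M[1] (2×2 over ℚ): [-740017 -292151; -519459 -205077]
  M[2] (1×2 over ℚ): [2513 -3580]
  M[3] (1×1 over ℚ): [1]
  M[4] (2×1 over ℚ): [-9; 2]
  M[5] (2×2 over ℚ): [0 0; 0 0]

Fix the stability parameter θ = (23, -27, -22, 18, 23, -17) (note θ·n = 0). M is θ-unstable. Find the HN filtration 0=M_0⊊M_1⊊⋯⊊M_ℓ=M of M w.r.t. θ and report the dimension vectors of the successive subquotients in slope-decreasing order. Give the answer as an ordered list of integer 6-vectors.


Via rank(M_{q-1}∘⋯∘M_p): M ≅ I[1,1], I[1,5], I[2,2], I[5,5], I[6,6]^2.
μ_θ-semistable layers: μ^(1)=23; μ^(2)=18; μ^(3)=-26/3; μ^(4)=-17; μ^(5)=-27

((1, 0, 0, 0, 2, 0); (0, 0, 0, 1, 0, 0); (1, 1, 1, 0, 0, 0); (0, 0, 0, 0, 0, 2); (0, 1, 0, 0, 0, 0))


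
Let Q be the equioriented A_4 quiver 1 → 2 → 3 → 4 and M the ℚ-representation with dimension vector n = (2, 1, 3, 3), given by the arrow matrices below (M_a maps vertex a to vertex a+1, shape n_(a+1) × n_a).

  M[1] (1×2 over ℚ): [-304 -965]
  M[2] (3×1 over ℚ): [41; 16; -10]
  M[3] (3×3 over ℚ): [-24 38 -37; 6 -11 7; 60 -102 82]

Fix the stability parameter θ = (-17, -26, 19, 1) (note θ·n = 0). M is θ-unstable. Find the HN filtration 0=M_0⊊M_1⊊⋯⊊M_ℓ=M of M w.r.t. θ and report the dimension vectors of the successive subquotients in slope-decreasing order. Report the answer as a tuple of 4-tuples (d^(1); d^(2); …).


Interval decomposition of M: I[1,1], I[1,4], I[3,3], I[3,4], I[4,4].
HN type (ℓ=5): μ^(1)=19; μ^(2)=10; μ^(3)=1; μ^(4)=-17; μ^(5)=-43/2

((0, 0, 1, 0); (0, 0, 2, 2); (0, 0, 0, 1); (1, 0, 0, 0); (1, 1, 0, 0))


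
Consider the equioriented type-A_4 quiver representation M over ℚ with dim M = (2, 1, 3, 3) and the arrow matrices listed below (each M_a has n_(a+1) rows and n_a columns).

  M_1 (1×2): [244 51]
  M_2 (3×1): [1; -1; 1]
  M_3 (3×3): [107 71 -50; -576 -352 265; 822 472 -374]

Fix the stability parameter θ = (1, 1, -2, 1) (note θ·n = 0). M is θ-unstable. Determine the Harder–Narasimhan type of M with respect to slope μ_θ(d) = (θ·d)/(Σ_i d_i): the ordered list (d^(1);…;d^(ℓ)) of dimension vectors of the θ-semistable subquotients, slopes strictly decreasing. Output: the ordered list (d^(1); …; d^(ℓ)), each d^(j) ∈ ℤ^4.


Barcode: M ≅ I[1,1], I[1,4], I[3,4]^2. HN layers by μ_θ (3 steps, strictly decreasing):
  μ^(1)=1; μ^(2)=0; μ^(3)=-2

((1, 0, 0, 3); (1, 1, 1, 0); (0, 0, 2, 0))


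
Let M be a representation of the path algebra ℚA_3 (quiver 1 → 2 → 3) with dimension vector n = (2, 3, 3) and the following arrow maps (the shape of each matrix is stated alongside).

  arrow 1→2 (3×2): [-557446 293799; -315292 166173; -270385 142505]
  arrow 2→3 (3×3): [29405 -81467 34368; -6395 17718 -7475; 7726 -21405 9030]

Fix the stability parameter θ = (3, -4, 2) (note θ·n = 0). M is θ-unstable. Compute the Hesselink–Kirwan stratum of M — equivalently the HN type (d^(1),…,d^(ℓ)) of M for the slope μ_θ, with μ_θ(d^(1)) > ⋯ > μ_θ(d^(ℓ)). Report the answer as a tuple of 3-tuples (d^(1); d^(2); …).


Interval decomposition of M: I[1,3]^2, I[2,3].
HN type (ℓ=3): μ^(1)=2; μ^(2)=-1/2; μ^(3)=-4

((0, 0, 3); (2, 2, 0); (0, 1, 0))


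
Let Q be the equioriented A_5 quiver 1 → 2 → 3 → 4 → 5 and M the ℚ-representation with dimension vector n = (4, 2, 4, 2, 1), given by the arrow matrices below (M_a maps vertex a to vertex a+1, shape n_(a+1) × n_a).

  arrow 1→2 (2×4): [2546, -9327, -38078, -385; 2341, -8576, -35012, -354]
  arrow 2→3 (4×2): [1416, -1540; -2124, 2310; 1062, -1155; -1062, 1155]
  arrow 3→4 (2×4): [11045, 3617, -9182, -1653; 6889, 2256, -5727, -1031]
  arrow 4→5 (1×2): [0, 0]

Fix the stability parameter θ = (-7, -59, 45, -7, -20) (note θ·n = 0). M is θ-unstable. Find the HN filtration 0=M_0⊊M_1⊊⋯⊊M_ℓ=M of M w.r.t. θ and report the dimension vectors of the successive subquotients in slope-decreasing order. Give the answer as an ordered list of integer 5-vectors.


Barcode: M ≅ I[1,1]^2, I[1,2], I[1,4], I[3,3]^2, I[3,4], I[5,5]. HN layers by μ_θ (5 steps, strictly decreasing):
  μ^(1)=45; μ^(2)=19; μ^(3)=-7; μ^(4)=-20; μ^(5)=-33

((0, 0, 2, 0, 0); (0, 0, 2, 2, 0); (2, 0, 0, 0, 0); (0, 0, 0, 0, 1); (2, 2, 0, 0, 0))


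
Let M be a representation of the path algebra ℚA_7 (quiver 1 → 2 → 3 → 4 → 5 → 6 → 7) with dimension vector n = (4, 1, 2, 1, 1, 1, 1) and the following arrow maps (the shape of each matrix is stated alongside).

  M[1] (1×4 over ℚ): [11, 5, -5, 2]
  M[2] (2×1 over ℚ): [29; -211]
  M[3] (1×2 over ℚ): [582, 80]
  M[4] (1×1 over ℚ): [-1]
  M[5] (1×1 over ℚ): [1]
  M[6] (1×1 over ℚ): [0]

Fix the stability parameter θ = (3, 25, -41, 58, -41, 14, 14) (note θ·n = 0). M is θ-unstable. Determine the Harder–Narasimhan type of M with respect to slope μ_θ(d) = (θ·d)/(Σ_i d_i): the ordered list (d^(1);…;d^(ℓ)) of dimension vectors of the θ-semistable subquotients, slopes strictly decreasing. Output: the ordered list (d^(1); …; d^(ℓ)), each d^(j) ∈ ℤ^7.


Barcode: M ≅ I[1,1]^3, I[1,6], I[3,3], I[7,7]. HN layers by μ_θ (5 steps, strictly decreasing):
  μ^(1)=14; μ^(2)=17/2; μ^(3)=3; μ^(4)=-13/3; μ^(5)=-41

((0, 0, 0, 0, 0, 1, 1); (0, 0, 0, 1, 1, 0, 0); (3, 0, 0, 0, 0, 0, 0); (1, 1, 1, 0, 0, 0, 0); (0, 0, 1, 0, 0, 0, 0))


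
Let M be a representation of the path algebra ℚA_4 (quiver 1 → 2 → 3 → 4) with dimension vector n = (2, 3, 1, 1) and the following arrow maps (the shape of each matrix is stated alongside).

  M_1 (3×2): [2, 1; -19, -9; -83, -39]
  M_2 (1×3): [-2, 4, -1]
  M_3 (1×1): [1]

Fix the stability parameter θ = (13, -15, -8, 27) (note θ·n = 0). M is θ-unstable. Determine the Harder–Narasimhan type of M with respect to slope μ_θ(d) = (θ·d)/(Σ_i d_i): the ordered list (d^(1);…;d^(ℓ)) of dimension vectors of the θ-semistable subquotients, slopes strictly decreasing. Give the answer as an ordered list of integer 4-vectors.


Interval decomposition of M: I[1,2], I[1,4], I[2,2].
HN type (ℓ=4): μ^(1)=27; μ^(2)=-1; μ^(3)=-10/3; μ^(4)=-15

((0, 0, 0, 1); (1, 1, 0, 0); (1, 1, 1, 0); (0, 1, 0, 0))


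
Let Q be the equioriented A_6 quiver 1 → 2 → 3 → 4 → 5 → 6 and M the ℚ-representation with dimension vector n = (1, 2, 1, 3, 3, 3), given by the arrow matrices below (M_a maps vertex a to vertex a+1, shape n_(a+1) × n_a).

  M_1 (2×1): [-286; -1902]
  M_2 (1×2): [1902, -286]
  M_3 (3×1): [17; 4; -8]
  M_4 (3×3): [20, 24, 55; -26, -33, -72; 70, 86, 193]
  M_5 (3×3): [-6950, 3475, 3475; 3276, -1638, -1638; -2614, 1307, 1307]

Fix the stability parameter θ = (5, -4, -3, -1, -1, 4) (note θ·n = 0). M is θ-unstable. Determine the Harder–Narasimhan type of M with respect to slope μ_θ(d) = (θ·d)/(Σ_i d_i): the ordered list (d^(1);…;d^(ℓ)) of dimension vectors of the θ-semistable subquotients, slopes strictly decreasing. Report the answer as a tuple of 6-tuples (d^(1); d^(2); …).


Via rank(M_{q-1}∘⋯∘M_p): M ≅ I[1,2], I[2,5], I[4,5], I[4,6], I[6,6]^2.
μ_θ-semistable layers: μ^(1)=4; μ^(2)=1/2; μ^(3)=-1; μ^(4)=-3; μ^(5)=-4

((0, 0, 0, 0, 0, 3); (1, 1, 0, 0, 0, 0); (0, 0, 0, 3, 3, 0); (0, 0, 1, 0, 0, 0); (0, 1, 0, 0, 0, 0))


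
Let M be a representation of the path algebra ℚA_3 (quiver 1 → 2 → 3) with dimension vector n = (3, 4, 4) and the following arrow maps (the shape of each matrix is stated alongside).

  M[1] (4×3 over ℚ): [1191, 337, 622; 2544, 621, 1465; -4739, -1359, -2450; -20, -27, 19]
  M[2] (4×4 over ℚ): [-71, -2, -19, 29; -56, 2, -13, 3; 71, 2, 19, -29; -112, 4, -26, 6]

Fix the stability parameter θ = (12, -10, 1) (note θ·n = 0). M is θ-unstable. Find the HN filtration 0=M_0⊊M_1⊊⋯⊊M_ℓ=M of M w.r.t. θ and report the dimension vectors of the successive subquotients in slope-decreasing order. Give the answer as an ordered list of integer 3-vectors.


Barcode: M ≅ I[1,2], I[1,3]^2, I[2,2], I[3,3]^2. HN layers by μ_θ (2 steps, strictly decreasing):
  μ^(1)=1; μ^(2)=-10

((3, 3, 4); (0, 1, 0))


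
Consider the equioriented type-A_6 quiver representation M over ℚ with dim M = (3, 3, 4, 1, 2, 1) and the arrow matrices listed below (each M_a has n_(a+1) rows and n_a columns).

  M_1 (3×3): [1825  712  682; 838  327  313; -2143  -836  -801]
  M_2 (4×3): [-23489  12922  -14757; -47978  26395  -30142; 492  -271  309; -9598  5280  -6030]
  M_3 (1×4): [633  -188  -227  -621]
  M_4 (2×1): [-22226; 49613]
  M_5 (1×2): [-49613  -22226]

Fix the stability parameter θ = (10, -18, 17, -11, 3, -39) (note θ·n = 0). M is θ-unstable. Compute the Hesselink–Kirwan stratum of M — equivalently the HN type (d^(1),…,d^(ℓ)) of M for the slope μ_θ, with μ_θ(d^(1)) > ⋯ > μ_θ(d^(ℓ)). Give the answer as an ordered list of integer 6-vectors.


Interval decomposition of M: I[1,3]^2, I[1,5], I[3,3], I[5,6].
HN type (ℓ=4): μ^(1)=17; μ^(2)=3; μ^(3)=-4; μ^(4)=-18

((0, 0, 3, 0, 0, 0); (0, 0, 1, 1, 1, 0); (3, 3, 0, 0, 0, 0); (0, 0, 0, 0, 1, 1))


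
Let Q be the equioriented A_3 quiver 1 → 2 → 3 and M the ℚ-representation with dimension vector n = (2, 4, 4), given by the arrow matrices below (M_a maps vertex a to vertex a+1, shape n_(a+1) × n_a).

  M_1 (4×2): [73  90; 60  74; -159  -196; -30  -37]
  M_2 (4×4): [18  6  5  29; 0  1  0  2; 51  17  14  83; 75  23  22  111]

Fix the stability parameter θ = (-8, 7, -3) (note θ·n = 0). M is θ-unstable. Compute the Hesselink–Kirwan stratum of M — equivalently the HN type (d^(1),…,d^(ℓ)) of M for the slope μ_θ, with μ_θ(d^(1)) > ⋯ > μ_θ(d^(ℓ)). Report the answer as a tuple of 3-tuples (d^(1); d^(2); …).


Barcode: M ≅ I[1,2], I[1,3], I[2,3]^2, I[3,3]. HN layers by μ_θ (4 steps, strictly decreasing):
  μ^(1)=7; μ^(2)=2; μ^(3)=-3; μ^(4)=-8

((0, 1, 0); (0, 3, 3); (0, 0, 1); (2, 0, 0))


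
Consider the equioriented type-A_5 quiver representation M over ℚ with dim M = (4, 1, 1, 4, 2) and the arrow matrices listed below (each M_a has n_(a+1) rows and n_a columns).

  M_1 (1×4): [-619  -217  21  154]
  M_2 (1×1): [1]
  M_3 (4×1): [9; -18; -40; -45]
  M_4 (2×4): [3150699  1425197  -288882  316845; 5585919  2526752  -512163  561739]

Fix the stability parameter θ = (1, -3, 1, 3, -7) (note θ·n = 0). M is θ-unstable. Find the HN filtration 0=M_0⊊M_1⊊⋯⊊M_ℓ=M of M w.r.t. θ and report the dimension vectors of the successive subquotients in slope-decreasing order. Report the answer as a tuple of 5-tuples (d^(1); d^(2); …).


Via rank(M_{q-1}∘⋯∘M_p): M ≅ I[1,1]^3, I[1,4], I[4,4], I[4,5]^2.
μ_θ-semistable layers: μ^(1)=3; μ^(2)=1; μ^(3)=-1; μ^(4)=-2

((0, 0, 0, 2, 0); (3, 0, 1, 0, 0); (1, 1, 0, 0, 0); (0, 0, 0, 2, 2))


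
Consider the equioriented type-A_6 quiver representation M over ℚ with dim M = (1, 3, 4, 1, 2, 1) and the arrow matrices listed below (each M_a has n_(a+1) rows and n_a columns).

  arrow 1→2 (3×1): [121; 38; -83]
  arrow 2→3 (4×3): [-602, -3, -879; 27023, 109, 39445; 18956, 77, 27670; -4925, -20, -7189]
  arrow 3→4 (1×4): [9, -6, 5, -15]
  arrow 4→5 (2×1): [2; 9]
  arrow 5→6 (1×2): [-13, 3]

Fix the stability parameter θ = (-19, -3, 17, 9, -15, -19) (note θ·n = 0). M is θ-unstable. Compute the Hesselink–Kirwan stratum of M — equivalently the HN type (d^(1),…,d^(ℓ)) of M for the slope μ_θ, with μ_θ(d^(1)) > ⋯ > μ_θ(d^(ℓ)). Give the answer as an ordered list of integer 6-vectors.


Interval decomposition of M: I[1,6], I[2,3]^2, I[3,3], I[5,5].
HN type (ℓ=5): μ^(1)=17; μ^(2)=-2; μ^(3)=-3; μ^(4)=-15; μ^(5)=-19

((0, 0, 3, 0, 0, 0); (0, 0, 1, 1, 1, 1); (0, 3, 0, 0, 0, 0); (0, 0, 0, 0, 1, 0); (1, 0, 0, 0, 0, 0))
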